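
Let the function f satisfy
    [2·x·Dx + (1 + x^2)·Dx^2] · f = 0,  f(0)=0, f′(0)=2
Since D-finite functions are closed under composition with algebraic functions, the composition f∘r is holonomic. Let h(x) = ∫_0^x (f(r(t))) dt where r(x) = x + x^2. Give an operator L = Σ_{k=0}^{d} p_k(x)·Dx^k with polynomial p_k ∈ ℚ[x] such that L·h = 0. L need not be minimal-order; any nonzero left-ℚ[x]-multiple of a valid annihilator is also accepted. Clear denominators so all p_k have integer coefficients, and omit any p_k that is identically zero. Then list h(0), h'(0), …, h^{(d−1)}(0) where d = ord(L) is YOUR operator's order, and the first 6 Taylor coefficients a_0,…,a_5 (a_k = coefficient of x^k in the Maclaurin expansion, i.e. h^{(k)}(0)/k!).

L = (-2 + 2·x + 8·x^2 + 12·x^3 + 6·x^4)·Dx^2 + (1 + 2·x + x^2 + 4·x^3 + 5·x^4 + 2·x^5)·Dx^3  (order 3).
h: a_k = 0, 0, 1, 2/3, -1/6, -2/5, …
ICs: h(0) = 0, h′(0) = 0, h′′(0) = 2.

f: a_k = 0, 2, 0, -2/3, 0, 2/5, …
h₀=f(r): pull back L_f along r ⇒ L₀.
h=∫₀ˣh₀: take L = L₀·Dx.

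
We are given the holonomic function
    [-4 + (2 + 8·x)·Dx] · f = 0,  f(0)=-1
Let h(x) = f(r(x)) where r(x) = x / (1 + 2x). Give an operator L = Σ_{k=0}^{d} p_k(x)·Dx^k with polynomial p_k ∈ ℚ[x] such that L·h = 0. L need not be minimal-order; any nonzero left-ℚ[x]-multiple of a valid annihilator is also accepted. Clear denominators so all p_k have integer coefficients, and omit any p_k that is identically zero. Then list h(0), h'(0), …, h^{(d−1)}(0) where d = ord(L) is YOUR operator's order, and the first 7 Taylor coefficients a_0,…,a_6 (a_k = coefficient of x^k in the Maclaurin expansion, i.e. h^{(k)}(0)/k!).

L = -2 + (1 + 8·x + 12·x^2)·Dx  (order 1).
h: a_k = -1, -2, 6, -20, 74, -300, 1308, …
ICs: h(0) = -1.

f: a_k = -1, -2, 2, -4, 10, -28, 84, …
f∘r: x↦r, Dx↦Dx/r' in L_f ⇒ L₀.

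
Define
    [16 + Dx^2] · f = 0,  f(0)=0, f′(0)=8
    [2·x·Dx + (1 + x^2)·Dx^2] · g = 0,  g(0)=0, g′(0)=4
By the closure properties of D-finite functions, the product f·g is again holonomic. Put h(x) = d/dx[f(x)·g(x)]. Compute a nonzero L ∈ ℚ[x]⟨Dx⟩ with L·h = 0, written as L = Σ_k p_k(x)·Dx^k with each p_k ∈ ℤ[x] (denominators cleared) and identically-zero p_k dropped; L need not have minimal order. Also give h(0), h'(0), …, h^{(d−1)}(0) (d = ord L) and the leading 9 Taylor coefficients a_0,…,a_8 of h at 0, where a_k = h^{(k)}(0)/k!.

f: a_k = 0, 8, 0, -64/3, 0, 256/15, 0, -2048/315, 0, …
g: a_k = 0, 4, 0, -4/3, 0, 4/5, 0, -4/7, 0, …
L₀ := L_f ⊗_s L_g (sym. prod.), ord ≤ 4.
h₀' ⇒ L via d/dx closure of L₀.
L = (32960 + 157056·x^2 + 319424·x^4 + 359424·x^6 + 242688·x^8 + 94208·x^10 + 16384·x^12) + (6752·x + 28736·x^3 + 49120·x^5 + 43520·x^7 + 20480·x^9 + 4096·x^11)·Dx + (3420 + 17320·x^2 + 37356·x^4 + 44272·x^6 + 30848·x^8 + 12032·x^10 + 2048·x^12)·Dx^2 + (422·x + 1796·x^3 + 3070·x^5 + 2720·x^7 + 1280·x^9 + 256·x^11)·Dx^3 + (85 + 469·x^2 + 1087·x^4 + 1363·x^6 + 980·x^8 + 384·x^10 + 64·x^12)·Dx^4  (order 4).
h: a_k = 0, 64, 0, -384, 0, 1856/3, 0, -2816/5, 0, …
ICs: h(0) = 0, h′(0) = 64, h′′(0) = 0, h′′′(0) = -2304.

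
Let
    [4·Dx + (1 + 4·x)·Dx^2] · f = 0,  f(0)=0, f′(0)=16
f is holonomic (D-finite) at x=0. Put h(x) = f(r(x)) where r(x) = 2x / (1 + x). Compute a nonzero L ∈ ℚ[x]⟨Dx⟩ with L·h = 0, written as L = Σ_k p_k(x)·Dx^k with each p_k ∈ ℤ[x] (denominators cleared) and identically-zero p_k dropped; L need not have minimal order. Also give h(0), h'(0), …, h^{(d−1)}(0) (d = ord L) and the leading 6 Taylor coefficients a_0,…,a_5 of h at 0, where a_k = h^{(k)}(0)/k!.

f: a_k = 0, 16, -32, 256/3, -256, 4096/5, …
f∘r: x↦r, Dx↦Dx/r' in L_f ⇒ L₀.
L = (10 + 18·x)·Dx + (1 + 10·x + 9·x^2)·Dx^2  (order 2).
h: a_k = 0, 32, -160, 2912/3, -6560, 236192/5, …
ICs: h(0) = 0, h′(0) = 32.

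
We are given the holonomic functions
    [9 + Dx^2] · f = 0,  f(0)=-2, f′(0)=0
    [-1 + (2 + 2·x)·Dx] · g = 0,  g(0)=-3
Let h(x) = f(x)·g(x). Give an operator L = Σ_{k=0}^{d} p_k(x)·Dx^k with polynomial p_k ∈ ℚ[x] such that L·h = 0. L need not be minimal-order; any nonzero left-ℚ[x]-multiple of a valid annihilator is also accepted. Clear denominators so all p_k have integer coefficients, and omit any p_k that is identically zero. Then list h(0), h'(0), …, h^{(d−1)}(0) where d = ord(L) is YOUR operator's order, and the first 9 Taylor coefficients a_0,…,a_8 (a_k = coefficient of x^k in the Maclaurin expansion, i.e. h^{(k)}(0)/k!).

L = (39 + 72·x + 36·x^2) + (-4 - 4·x)·Dx + (4 + 8·x + 4·x^2)·Dx^2  (order 2).
h: a_k = 6, 3, -111/4, -105/8, 1497/64, 1101/128, -19647/2560, -12357/5120, 814203/573440, …
ICs: h(0) = 6, h′(0) = 3.

f: a_k = -2, 0, 9, 0, -27/4, 0, 81/40, 0, -729/2240, …
g: a_k = -3, -3/2, 3/8, -3/16, 15/128, -21/256, 63/1024, -99/2048, 1287/32768, …
Sym-product of L_f,L_g gives L₀ (≤ ord 2).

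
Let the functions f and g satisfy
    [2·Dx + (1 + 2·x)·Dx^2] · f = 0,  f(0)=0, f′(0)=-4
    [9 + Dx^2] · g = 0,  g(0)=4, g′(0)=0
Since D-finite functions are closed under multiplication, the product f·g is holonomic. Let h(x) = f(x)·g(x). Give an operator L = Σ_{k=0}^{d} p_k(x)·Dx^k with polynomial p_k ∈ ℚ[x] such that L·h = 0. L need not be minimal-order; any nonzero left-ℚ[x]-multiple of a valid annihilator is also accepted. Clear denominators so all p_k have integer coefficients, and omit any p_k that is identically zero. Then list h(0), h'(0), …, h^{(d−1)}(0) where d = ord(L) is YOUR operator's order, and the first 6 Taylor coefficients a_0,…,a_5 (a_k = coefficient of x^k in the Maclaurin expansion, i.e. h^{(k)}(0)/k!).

f: a_k = 0, -4, 4, -16/3, 8, -64/5, …
g: a_k = 4, 0, -18, 0, 27/2, 0, …
L₀ := L_f ⊗_s L_g (sym. prod.), ord ≤ 4.
L = (63 + 1053·x + 3969·x^2 + 5832·x^3 + 2916·x^4) + (63 + 450·x + 972·x^2 + 648·x^3)·Dx + (25 + 270·x + 918·x^2 + 1296·x^3 + 648·x^4)·Dx^2 + (7 + 50·x + 108·x^2 + 72·x^3)·Dx^3 + (2 + 17·x + 53·x^2 + 72·x^3 + 36·x^4)·Dx^4  (order 4).
h: a_k = 0, -16, 16, 152/3, -40, -46/5, …
ICs: h(0) = 0, h′(0) = -16, h′′(0) = 32, h′′′(0) = 304.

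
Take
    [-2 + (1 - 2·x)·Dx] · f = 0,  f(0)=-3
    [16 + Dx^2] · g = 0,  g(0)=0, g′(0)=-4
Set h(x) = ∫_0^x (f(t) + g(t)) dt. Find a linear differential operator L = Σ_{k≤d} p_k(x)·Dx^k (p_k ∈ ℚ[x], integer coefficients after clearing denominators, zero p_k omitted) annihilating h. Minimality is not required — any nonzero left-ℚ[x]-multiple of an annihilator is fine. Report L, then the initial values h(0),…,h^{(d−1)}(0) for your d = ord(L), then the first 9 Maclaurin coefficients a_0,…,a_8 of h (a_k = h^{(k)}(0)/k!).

L = (160 - 256·x + 256·x^2)·Dx + (-48 + 224·x - 384·x^2 + 256·x^3)·Dx^2 + (10 - 16·x + 16·x^2)·Dx^3 + (-3 + 14·x - 24·x^2 + 16·x^3)·Dx^4  (order 4).
h: a_k = 0, -3, -5, -4, -10/3, -48/5, -784/45, -192/7, -14992/315, …
ICs: h(0) = 0, h′(0) = -3, h′′(0) = -10, h′′′(0) = -24.

f: a_k = -3, -6, -12, -24, -48, -96, -192, -384, -768, …
g: a_k = 0, -4, 0, 32/3, 0, -128/15, 0, 1024/315, 0, …
L₀ := lclm(L_f,L_g); ord L₀ ≤ 1+2.
h=∫h₀ ⇒ L = L₀·Dx.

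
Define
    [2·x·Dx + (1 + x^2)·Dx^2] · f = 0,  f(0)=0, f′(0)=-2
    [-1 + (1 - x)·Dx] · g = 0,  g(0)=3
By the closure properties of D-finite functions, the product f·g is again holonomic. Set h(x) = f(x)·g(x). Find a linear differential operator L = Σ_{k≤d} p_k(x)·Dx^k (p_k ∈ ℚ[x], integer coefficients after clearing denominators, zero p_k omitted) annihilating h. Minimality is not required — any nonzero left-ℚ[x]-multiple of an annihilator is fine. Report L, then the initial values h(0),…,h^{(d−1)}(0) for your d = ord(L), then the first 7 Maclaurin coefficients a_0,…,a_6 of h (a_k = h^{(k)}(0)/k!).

L = 2·x + (2 - 2·x + 4·x^2)·Dx + (-1 + x - x^2 + x^3)·Dx^2  (order 2).
h: a_k = 0, -6, -6, -4, -4, -26/5, -26/5, …
ICs: h(0) = 0, h′(0) = -6.

f: a_k = 0, -2, 0, 2/3, 0, -2/5, 0, …
g: a_k = 3, 3, 3, 3, 3, 3, 3, …
Sym-product of L_f,L_g gives L₀ (≤ ord 2).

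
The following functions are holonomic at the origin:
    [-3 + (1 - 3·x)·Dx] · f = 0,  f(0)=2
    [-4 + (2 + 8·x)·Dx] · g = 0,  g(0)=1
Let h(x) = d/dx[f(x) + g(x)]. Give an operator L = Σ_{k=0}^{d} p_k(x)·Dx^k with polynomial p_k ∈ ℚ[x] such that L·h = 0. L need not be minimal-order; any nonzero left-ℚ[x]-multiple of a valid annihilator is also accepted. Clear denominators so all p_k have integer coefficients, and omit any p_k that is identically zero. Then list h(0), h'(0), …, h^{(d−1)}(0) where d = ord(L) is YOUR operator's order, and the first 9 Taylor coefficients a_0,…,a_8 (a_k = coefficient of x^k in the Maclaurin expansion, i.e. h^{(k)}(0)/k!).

f: a_k = 2, 6, 18, 54, 162, 486, 1458, 4374, 13122, …
g: a_k = 1, 2, -2, 4, -10, 28, -84, 264, -858, …
Weyl lclm of L_f,L_g ⇒ L₀ (ord ≤ 2).
h₀' ⇒ L via d/dx closure of L₀.
L = (-90 - 108·x) + (-21 - 252·x - 378·x^2)·Dx + (4 + 13·x - 39·x^2 - 108·x^3)·Dx^2  (order 2).
h: a_k = 8, 32, 174, 608, 2570, 8244, 32466, 98112, 380034, …
ICs: h(0) = 8, h′(0) = 32.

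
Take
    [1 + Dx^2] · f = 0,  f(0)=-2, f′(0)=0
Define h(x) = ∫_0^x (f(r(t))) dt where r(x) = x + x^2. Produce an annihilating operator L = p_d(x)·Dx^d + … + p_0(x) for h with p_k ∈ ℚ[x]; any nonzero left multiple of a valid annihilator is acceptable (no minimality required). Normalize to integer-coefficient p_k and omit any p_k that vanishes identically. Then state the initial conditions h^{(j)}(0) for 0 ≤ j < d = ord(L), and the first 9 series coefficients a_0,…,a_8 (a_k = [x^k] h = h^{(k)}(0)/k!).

f: a_k = -2, 0, 1, 0, -1/12, 0, 1/360, 0, -1/20160, …
Substitute x→r, Dx→(1/r')Dx; clear ⇒ L₀.
∫: right-multiply L₀ by Dx.
L = (1 + 6·x + 12·x^2 + 8·x^3)·Dx - 2·Dx^2 + (1 + 2·x)·Dx^3  (order 3).
h: a_k = 0, -2, 0, 1/3, 1/2, 11/60, -1/18, -179/2520, -19/480, …
ICs: h(0) = 0, h′(0) = -2, h′′(0) = 0.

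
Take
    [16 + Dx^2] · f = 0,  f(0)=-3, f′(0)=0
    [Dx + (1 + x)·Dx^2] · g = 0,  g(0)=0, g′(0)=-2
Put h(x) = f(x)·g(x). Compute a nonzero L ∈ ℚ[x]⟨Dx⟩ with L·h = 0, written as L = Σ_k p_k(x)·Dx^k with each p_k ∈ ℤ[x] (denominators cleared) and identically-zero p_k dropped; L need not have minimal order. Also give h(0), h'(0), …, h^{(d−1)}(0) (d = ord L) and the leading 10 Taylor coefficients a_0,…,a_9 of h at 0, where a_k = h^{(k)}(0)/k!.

f: a_k = -3, 0, 24, 0, -32, 0, 256/15, 0, -512/105, 0, …
g: a_k = 0, -2, 1, -2/3, 1/2, -2/5, 1/3, -2/7, 1/4, -2/9, …
Product ⇒ symmetric product L₀, ord ≤ 4.
L = (15072 + 62976·x + 97024·x^2 + 65536·x^3 + 16384·x^4) + (1984 + 6080·x + 6144·x^2 + 2048·x^3)·Dx + (1950 + 8000·x + 12192·x^2 + 8192·x^3 + 2048·x^4)·Dx^2 + (124 + 380·x + 384·x^2 + 128·x^3)·Dx^3 + (63 + 254·x + 383·x^2 + 256·x^3 + 64·x^4)·Dx^4  (order 4).
h: a_k = 0, 6, -3, -46, 45/2, 246/5, -21, -754/35, 499/60, 314/63, …
ICs: h(0) = 0, h′(0) = 6, h′′(0) = -6, h′′′(0) = -276.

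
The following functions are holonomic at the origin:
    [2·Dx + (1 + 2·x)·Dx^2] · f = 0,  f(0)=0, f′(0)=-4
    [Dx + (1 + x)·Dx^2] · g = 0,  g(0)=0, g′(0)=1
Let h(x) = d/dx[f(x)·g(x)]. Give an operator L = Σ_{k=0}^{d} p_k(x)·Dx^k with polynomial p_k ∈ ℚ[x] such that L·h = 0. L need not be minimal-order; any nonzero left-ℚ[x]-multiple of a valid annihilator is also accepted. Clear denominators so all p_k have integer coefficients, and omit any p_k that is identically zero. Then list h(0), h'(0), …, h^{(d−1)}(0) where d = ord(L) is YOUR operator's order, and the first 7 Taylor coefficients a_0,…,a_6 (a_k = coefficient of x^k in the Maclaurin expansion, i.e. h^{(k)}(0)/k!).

L = (20 + 48·x + 32·x^2) + (66 + 268·x + 360·x^2 + 160·x^3)·Dx + (32 + 180·x + 372·x^2 + 336·x^3 + 112·x^4)·Dx^2 + (3 + 22·x + 63·x^2 + 88·x^3 + 60·x^4 + 16·x^5)·Dx^3  (order 3).
h: a_k = 0, -8, 18, -104/3, 65, -1834/15, 1162/5, …
ICs: h(0) = 0, h′(0) = -8, h′′(0) = 36.

f: a_k = 0, -4, 4, -16/3, 8, -64/5, 64/3, …
g: a_k = 0, 1, -1/2, 1/3, -1/4, 1/5, -1/6, …
f·g: L₀ = L_f ⊗_s L_g, ord ≤ 2·2.
h₀' ⇒ L via d/dx closure of L₀.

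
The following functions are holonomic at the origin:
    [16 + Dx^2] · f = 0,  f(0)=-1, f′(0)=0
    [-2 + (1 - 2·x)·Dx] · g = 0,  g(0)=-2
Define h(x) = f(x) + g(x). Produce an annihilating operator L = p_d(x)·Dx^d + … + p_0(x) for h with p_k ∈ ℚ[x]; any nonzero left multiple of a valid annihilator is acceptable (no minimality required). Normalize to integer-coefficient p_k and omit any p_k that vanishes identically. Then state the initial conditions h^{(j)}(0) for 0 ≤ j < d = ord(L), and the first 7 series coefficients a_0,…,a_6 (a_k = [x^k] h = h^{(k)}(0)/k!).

f: a_k = -1, 0, 8, 0, -32/3, 0, 256/45, …
g: a_k = -2, -4, -8, -16, -32, -64, -128, …
h₀=f+g: left-lcm gives L₀, ord ≤ 3.
L = (-160 + 256·x - 256·x^2) + (48 - 224·x + 384·x^2 - 256·x^3)·Dx + (-10 + 16·x - 16·x^2)·Dx^2 + (3 - 14·x + 24·x^2 - 16·x^3)·Dx^3  (order 3).
h: a_k = -3, -4, 0, -16, -128/3, -64, -5504/45, …
ICs: h(0) = -3, h′(0) = -4, h′′(0) = 0.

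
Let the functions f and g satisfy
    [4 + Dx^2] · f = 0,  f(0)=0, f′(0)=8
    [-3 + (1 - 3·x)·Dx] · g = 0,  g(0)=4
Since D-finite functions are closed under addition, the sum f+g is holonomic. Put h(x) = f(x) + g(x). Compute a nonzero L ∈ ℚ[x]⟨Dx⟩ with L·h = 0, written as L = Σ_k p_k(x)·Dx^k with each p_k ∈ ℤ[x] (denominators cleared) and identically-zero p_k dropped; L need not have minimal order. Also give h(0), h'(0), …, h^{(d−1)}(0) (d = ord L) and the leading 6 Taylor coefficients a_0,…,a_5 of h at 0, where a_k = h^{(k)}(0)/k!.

L = (-348 + 144·x - 216·x^2) + (44 - 180·x + 216·x^2 - 216·x^3)·Dx + (-87 + 36·x - 54·x^2)·Dx^2 + (11 - 45·x + 54·x^2 - 54·x^3)·Dx^3  (order 3).
h: a_k = 4, 20, 36, 308/3, 324, 14596/15, …
ICs: h(0) = 4, h′(0) = 20, h′′(0) = 72.

f: a_k = 0, 8, 0, -16/3, 0, 16/15, …
g: a_k = 4, 12, 36, 108, 324, 972, …
h₀=f+g: left-lcm gives L₀, ord ≤ 3.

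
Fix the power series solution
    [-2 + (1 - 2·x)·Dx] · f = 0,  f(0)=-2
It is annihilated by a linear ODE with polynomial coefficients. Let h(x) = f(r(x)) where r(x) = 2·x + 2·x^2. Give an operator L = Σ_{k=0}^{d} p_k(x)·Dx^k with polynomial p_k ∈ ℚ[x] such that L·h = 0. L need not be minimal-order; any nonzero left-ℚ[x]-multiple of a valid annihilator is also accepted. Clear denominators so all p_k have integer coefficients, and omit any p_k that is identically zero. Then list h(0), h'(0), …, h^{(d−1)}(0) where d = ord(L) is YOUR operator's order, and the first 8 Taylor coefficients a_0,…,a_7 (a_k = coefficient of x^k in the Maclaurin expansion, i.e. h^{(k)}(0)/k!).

L = (4 + 8·x) + (-1 + 4·x + 4·x^2)·Dx  (order 1).
h: a_k = -2, -8, -40, -192, -928, -4480, -21632, -104448, …
ICs: h(0) = -2.

f: a_k = -2, -4, -8, -16, -32, -64, -128, -256, …
L₀ from L_f via x↦r, Dx↦r'^{-1}Dx.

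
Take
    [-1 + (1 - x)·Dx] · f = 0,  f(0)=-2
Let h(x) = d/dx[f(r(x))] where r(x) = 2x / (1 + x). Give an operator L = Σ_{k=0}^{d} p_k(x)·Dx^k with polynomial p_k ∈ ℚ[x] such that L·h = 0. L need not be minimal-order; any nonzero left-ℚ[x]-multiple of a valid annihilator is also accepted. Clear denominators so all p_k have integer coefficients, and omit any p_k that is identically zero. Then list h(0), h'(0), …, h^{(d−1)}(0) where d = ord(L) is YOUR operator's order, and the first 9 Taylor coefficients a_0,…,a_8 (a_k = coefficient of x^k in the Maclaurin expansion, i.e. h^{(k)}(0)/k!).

L = 2 + (-1 + x)·Dx  (order 1).
h: a_k = -4, -8, -12, -16, -20, -24, -28, -32, -36, …
ICs: h(0) = -4.

f: a_k = -2, -2, -2, -2, -2, -2, -2, -2, -2, …
L₀ from L_f via x↦r, Dx↦r'^{-1}Dx.
h₀' ⇒ L via d/dx closure of L₀.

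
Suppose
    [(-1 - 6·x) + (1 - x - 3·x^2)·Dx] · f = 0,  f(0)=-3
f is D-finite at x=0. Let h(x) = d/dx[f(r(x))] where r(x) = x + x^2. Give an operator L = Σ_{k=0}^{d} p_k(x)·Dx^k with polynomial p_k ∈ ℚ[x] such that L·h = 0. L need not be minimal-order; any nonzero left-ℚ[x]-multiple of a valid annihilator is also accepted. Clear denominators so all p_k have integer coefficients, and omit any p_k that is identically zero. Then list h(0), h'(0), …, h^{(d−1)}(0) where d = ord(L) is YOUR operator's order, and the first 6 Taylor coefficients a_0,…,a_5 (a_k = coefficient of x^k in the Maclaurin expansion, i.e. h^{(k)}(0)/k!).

f: a_k = -3, -3, -12, -21, -57, -120, …
f∘r: x↦r, Dx↦Dx/r' in L_f ⇒ L₀.
h=h₀': d/dx-closure on L₀ ⇒ L.
L = (10 + 60·x + 168·x^2 + 396·x^3 + 648·x^4 + 540·x^5 + 180·x^6) + (-1 - 7·x - 6·x^2 + 44·x^3 + 135·x^4 + 180·x^5 + 126·x^6 + 36·x^7)·Dx  (order 1).
h: a_k = -3, -30, -135, -528, -2055, -7524, …
ICs: h(0) = -3.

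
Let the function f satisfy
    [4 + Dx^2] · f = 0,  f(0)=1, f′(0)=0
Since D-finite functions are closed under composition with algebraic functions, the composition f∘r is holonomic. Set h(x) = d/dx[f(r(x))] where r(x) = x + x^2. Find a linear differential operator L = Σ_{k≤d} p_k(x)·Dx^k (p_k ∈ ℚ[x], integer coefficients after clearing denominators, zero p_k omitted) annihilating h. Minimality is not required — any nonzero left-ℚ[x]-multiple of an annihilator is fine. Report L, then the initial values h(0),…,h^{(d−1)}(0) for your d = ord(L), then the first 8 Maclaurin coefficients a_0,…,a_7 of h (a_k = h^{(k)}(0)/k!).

f: a_k = 1, 0, -2, 0, 2/3, 0, -4/45, 0, …
f∘r: x↦r, Dx↦Dx/r' in L_f ⇒ L₀.
h₀' ⇒ L via d/dx closure of L₀.
L = (16 + 32·x + 96·x^2 + 128·x^3 + 64·x^4) + (-6 - 12·x)·Dx + (1 + 4·x + 4·x^2)·Dx^2  (order 2).
h: a_k = 0, -4, -12, -16/3, 40/3, 352/15, 224/15, -1664/315, …
ICs: h(0) = 0, h′(0) = -4.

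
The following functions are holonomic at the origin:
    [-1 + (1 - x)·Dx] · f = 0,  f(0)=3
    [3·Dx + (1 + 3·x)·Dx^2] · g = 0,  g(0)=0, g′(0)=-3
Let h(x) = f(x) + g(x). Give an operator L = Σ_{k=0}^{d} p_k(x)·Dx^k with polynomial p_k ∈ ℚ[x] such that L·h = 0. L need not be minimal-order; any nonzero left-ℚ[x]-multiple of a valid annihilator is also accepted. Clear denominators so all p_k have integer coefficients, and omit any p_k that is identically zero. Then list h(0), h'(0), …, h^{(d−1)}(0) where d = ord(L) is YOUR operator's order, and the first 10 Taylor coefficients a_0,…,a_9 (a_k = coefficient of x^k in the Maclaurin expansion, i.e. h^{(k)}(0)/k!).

f: a_k = 3, 3, 3, 3, 3, 3, 3, 3, 3, 3, …
g: a_k = 0, -3, 9/2, -9, 81/4, -243/5, 243/2, -2187/7, 6561/8, -2187, …
f+g: L₀ = lclm(L_f,L_g), ord ≤ 1+2.
L = (54 + 18·x)·Dx + (-12 + 72·x + 36·x^2)·Dx^2 + (-5 - 13·x + 9·x^2 + 9·x^3)·Dx^3  (order 3).
h: a_k = 3, 0, 15/2, -6, 93/4, -228/5, 249/2, -2166/7, 6585/8, -2184, …
ICs: h(0) = 3, h′(0) = 0, h′′(0) = 15.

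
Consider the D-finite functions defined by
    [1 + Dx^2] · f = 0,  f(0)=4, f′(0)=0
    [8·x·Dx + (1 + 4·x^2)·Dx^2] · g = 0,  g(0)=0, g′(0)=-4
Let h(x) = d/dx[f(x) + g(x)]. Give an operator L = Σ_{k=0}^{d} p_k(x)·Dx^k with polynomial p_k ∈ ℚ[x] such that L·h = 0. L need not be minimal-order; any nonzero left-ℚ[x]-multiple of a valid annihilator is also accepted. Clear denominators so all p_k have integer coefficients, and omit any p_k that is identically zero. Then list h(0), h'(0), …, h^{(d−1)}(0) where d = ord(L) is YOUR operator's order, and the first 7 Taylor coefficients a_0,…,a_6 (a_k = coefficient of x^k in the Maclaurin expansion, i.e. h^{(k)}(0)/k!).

L = (-376·x + 1600·x^3 + 128·x^5) + (-7 + 76·x^2 + 432·x^4 + 64·x^6)·Dx + (-376·x + 1600·x^3 + 128·x^5)·Dx^2 + (-7 + 76·x^2 + 432·x^4 + 64·x^6)·Dx^3  (order 3).
h: a_k = -4, -4, 16, 2/3, -64, -1/30, 256, …
ICs: h(0) = -4, h′(0) = -4, h′′(0) = 32.

f: a_k = 4, 0, -2, 0, 1/6, 0, -1/180, …
g: a_k = 0, -4, 0, 16/3, 0, -64/5, 0, …
h₀=f+g: left-lcm gives L₀, ord ≤ 4.
Derive L from L₀ (diff closure).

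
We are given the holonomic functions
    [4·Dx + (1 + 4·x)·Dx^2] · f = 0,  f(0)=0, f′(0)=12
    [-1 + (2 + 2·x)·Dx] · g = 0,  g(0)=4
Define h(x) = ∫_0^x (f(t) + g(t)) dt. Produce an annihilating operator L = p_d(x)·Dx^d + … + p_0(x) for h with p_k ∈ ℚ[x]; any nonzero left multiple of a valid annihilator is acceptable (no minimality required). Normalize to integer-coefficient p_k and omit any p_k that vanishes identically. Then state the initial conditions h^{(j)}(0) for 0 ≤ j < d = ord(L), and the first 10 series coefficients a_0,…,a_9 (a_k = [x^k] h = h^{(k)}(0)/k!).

L = (52 + 16·x)·Dx^2 + (125 + 232·x + 80·x^2)·Dx^3 + (14 + 78·x + 96·x^2 + 32·x^3)·Dx^4  (order 4).
h: a_k = 0, 4, 7, -49/6, 257/16, -6149/160, 196643/1920, -524309/1792, 25166055/28672, -22369669/8192, …
ICs: h(0) = 0, h′(0) = 4, h′′(0) = 14, h′′′(0) = -49.

f: a_k = 0, 12, -24, 64, -192, 3072/5, -2048, 49152/7, -24576, 262144/3, …
g: a_k = 4, 2, -1/2, 1/4, -5/32, 7/64, -21/256, 33/512, -429/8192, 715/16384, …
f+g: L₀ = lclm(L_f,L_g), ord ≤ 2+1.
∫: right-multiply L₀ by Dx.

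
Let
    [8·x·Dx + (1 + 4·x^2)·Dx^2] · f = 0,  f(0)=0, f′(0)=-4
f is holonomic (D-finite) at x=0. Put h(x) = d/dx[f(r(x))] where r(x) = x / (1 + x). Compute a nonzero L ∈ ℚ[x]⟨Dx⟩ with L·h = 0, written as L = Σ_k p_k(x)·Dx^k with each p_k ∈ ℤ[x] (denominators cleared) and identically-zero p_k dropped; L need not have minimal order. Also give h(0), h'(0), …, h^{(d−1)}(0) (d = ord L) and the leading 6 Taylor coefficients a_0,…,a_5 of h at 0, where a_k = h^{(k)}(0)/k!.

L = (2 + 10·x) + (1 + 2·x + 5·x^2)·Dx  (order 1).
h: a_k = -4, 8, 4, -48, 76, 88, …
ICs: h(0) = -4.

f: a_k = 0, -4, 0, 16/3, 0, -64/5, …
Change of var in L_f (x↦r) gives L₀.
h₀' ⇒ L via d/dx closure of L₀.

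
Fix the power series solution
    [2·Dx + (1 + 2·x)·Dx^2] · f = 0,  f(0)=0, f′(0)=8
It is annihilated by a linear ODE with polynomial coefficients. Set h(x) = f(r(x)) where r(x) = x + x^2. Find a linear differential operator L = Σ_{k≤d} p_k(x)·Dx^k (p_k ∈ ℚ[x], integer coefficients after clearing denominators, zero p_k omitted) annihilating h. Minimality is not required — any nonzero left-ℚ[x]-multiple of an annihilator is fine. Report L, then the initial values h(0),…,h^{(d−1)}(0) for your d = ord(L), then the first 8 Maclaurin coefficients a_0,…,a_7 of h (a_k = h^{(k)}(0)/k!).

L = (4·x + 4·x^2)·Dx + (1 + 4·x + 6·x^2 + 4·x^3)·Dx^2  (order 2).
h: a_k = 0, 8, 0, -16/3, 8, -32/5, 0, 64/7, …
ICs: h(0) = 0, h′(0) = 8.

f: a_k = 0, 8, -8, 32/3, -16, 128/5, -128/3, 512/7, …
Substitute x→r, Dx→(1/r')Dx; clear ⇒ L₀.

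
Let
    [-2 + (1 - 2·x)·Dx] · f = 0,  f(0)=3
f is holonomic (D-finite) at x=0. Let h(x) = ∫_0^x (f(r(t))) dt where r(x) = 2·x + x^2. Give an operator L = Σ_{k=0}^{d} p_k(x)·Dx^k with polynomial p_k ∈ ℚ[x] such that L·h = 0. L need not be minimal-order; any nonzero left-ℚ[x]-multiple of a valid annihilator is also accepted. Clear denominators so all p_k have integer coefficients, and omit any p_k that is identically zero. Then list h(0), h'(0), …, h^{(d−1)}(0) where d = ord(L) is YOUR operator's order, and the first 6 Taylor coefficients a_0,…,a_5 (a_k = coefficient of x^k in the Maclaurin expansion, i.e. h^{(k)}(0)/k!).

L = (4 + 4·x)·Dx + (-1 + 4·x + 2·x^2)·Dx^2  (order 2).
h: a_k = 0, 3, 6, 18, 60, 1068/5, …
ICs: h(0) = 0, h′(0) = 3.

f: a_k = 3, 6, 12, 24, 48, 96, …
L₀ from L_f via x↦r, Dx↦r'^{-1}Dx.
Integrate: L := L₀·Dx.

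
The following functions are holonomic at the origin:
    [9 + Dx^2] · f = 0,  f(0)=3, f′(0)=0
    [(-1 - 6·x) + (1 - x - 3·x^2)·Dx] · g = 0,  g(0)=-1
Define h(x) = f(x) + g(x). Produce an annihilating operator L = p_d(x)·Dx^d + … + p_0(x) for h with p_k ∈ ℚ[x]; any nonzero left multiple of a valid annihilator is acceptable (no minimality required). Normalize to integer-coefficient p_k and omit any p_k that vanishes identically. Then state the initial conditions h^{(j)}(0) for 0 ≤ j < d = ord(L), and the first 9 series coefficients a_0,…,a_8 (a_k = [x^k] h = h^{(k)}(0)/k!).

L = (-459 - 2916·x - 1539·x^2 - 3888·x^3 - 3645·x^4 - 4374·x^5) + (153 - 153·x - 378·x^2 + 405·x^3 - 2187·x^5 - 2187·x^6)·Dx + (-51 - 324·x - 171·x^2 - 432·x^3 - 405·x^4 - 486·x^5)·Dx^2 + (17 - 17·x - 42·x^2 + 45·x^3 - 243·x^5 - 243·x^6)·Dx^3  (order 3).
h: a_k = 2, -1, -35/2, -7, -71/8, -40, -8003/80, -217, -2273653/4480, …
ICs: h(0) = 2, h′(0) = -1, h′′(0) = -35.

f: a_k = 3, 0, -27/2, 0, 81/8, 0, -243/80, 0, 2187/4480, …
g: a_k = -1, -1, -4, -7, -19, -40, -97, -217, -508, …
Sum ⇒ L₀ = lclm(L_f,L_g) in ℚ(x)⟨Dx⟩.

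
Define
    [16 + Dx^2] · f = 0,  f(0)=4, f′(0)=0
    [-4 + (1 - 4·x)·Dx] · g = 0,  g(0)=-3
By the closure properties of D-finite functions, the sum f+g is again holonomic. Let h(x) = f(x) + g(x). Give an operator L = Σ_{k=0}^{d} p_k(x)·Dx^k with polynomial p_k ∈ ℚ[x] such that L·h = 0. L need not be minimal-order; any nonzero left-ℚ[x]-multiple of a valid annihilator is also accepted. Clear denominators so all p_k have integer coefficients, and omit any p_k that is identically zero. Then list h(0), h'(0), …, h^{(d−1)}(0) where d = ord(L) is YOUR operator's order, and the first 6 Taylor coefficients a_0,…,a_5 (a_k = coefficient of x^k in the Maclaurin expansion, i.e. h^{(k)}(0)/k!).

L = (-448 + 512·x - 1024·x^2) + (48 - 320·x + 768·x^2 - 1024·x^3)·Dx + (-28 + 32·x - 64·x^2)·Dx^2 + (3 - 20·x + 48·x^2 - 64·x^3)·Dx^3  (order 3).
h: a_k = 1, -12, -80, -192, -2176/3, -3072, …
ICs: h(0) = 1, h′(0) = -12, h′′(0) = -160.

f: a_k = 4, 0, -32, 0, 128/3, 0, …
g: a_k = -3, -12, -48, -192, -768, -3072, …
f+g: L₀ = lclm(L_f,L_g), ord ≤ 2+1.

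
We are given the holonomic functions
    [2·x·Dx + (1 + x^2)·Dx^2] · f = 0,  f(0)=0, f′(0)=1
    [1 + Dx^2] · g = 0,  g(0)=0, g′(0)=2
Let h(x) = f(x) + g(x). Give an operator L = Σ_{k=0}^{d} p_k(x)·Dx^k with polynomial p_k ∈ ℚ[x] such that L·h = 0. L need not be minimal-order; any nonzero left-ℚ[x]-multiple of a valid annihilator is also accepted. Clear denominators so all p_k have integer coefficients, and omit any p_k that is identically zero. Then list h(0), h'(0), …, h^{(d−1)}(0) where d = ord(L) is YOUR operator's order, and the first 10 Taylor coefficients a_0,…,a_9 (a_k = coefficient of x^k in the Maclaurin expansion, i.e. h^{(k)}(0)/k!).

f: a_k = 0, 1, 0, -1/3, 0, 1/5, 0, -1/7, 0, 1/9, …
g: a_k = 0, 2, 0, -1/3, 0, 1/60, 0, -1/2520, 0, 1/181440, …
f+g: L₀ = lclm(L_f,L_g), ord ≤ 2+2.
L = (-22·x + 28·x^3 + 2·x^5)·Dx + (-1 + 7·x^2 + 9·x^4 + x^6)·Dx^2 + (-22·x + 28·x^3 + 2·x^5)·Dx^3 + (-1 + 7·x^2 + 9·x^4 + x^6)·Dx^4  (order 4).
h: a_k = 0, 3, 0, -2/3, 0, 13/60, 0, -361/2520, 0, 20161/181440, …
ICs: h(0) = 0, h′(0) = 3, h′′(0) = 0, h′′′(0) = -4.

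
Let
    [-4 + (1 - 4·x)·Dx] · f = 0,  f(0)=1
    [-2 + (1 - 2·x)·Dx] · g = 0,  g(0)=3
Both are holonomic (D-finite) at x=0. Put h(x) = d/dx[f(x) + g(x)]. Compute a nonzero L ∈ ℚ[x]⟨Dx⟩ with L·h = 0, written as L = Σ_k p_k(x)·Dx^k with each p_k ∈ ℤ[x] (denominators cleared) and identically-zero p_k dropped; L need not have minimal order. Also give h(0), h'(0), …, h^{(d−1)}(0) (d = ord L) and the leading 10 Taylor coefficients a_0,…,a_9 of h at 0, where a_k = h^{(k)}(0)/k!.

L = 48 + (-18 + 48·x)·Dx + (1 - 6·x + 8·x^2)·Dx^2  (order 2).
h: a_k = 10, 56, 264, 1216, 5600, 25728, 117376, 530432, 2373120, 10516480, …
ICs: h(0) = 10, h′(0) = 56.

f: a_k = 1, 4, 16, 64, 256, 1024, 4096, 16384, 65536, 262144, …
g: a_k = 3, 6, 12, 24, 48, 96, 192, 384, 768, 1536, …
f+g: L₀ = lclm(L_f,L_g), ord ≤ 1+1.
Derive L from L₀ (diff closure).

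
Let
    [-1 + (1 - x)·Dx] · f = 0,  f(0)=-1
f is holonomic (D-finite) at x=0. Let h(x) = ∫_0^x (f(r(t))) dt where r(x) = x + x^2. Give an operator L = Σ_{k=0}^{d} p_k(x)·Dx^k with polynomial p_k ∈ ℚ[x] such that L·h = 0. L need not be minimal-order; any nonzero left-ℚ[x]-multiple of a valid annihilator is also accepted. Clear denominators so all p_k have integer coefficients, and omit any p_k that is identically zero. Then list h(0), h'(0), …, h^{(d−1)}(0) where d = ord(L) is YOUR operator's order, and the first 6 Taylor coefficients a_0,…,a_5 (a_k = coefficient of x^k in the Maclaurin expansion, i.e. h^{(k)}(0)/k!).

f: a_k = -1, -1, -1, -1, -1, -1, …
Substitute x→r, Dx→(1/r')Dx; clear ⇒ L₀.
Integrate: L := L₀·Dx.
L = (1 + 2·x)·Dx + (-1 + x + x^2)·Dx^2  (order 2).
h: a_k = 0, -1, -1/2, -2/3, -3/4, -1, …
ICs: h(0) = 0, h′(0) = -1.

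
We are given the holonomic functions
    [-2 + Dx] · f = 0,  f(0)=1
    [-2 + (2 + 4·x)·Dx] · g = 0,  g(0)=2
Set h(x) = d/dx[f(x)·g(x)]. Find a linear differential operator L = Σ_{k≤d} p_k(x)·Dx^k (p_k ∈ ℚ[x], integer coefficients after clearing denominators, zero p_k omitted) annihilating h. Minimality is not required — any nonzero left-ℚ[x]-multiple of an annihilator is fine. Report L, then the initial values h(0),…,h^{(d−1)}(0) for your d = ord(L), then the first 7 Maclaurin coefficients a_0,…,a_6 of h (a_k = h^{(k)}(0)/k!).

L = (7 + 24·x + 16·x^2) + (-3 - 10·x - 8·x^2)·Dx  (order 1).
h: a_k = 6, 14, 17, 11, 107/12, -89/60, 1123/120, …
ICs: h(0) = 6.

f: a_k = 1, 2, 2, 4/3, 2/3, 4/15, 4/45, …
g: a_k = 2, 2, -1, 1, -5/4, 7/4, -21/8, …
L₀ := L_f ⊗_s L_g (sym. prod.), ord ≤ 1.
h₀' ⇒ L via d/dx closure of L₀.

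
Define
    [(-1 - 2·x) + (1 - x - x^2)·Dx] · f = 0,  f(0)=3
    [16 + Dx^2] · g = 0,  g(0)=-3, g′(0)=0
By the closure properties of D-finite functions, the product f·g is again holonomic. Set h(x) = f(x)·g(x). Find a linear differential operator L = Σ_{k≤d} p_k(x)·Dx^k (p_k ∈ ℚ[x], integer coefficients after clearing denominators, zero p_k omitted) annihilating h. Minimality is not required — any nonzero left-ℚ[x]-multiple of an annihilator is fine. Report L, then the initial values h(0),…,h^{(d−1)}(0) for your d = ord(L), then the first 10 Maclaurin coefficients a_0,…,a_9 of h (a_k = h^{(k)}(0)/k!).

f: a_k = 3, 3, 6, 9, 15, 24, 39, 63, 102, 165, …
g: a_k = -3, 0, 24, 0, -32, 0, 256/15, 0, -512/105, 0, …
f·g: L₀ = L_f ⊗_s L_g, ord ≤ 1·2.
L = (-14 + 16·x + 16·x^2) + (2 + 4·x)·Dx + (-1 + x + x^2)·Dx^2  (order 2).
h: a_k = -9, -9, 54, 45, 3, 48, 511/5, 751/5, 8322/35, 13579/35, …
ICs: h(0) = -9, h′(0) = -9.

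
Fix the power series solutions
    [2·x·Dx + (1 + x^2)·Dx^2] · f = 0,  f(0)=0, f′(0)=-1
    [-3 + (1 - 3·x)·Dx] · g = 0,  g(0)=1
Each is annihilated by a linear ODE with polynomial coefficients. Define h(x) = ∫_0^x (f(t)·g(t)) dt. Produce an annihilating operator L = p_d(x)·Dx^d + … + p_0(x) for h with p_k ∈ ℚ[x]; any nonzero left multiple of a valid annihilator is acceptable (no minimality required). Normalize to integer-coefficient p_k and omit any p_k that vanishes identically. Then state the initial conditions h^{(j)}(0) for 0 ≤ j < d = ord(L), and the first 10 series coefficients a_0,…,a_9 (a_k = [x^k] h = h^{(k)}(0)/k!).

f: a_k = 0, -1, 0, 1/3, 0, -1/5, 0, 1/7, 0, -1/9, …
g: a_k = 1, 3, 9, 27, 81, 243, 729, 2187, 6561, 19683, …
Sym-product of L_f,L_g gives L₀ (≤ ord 2).
h=∫h₀ ⇒ L = L₀·Dx.
L = 6·x·Dx + (6 - 2·x + 12·x^2)·Dx^2 + (-1 + 3·x - x^2 + 3·x^3)·Dx^3  (order 3).
h: a_k = 0, 0, -1/2, -1, -13/6, -26/5, -391/30, -1173/35, -6157/70, -24628/105, …
ICs: h(0) = 0, h′(0) = 0, h′′(0) = -1.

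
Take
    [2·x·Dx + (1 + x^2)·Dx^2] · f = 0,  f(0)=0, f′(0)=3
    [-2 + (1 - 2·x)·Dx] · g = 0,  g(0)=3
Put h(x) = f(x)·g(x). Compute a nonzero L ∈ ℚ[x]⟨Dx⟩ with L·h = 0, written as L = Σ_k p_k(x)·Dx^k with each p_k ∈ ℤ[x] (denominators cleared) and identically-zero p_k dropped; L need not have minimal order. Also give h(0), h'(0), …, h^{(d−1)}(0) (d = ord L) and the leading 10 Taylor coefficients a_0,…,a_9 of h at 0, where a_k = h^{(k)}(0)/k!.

L = 4·x + (4 - 2·x + 8·x^2)·Dx + (-1 + 2·x - x^2 + 2·x^3)·Dx^2  (order 2).
h: a_k = 0, 9, 18, 33, 66, 669/5, 1338/5, 18687/35, 37374/35, 74783/35, …
ICs: h(0) = 0, h′(0) = 9.

f: a_k = 0, 3, 0, -1, 0, 3/5, 0, -3/7, 0, 1/3, …
g: a_k = 3, 6, 12, 24, 48, 96, 192, 384, 768, 1536, …
f·g: L₀ = L_f ⊗_s L_g, ord ≤ 2·1.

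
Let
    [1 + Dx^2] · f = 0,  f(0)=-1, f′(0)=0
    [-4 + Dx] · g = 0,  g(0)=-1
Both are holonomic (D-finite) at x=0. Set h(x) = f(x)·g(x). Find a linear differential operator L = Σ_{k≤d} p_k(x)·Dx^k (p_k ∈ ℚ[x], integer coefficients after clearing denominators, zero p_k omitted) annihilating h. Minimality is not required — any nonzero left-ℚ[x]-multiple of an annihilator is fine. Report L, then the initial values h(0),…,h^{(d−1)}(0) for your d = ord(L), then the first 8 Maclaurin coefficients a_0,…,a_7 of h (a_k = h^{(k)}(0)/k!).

L = 17 - 8·Dx + Dx^2  (order 2).
h: a_k = 1, 4, 15/2, 26/3, 161/24, 101/30, 11/16, -727/1260, …
ICs: h(0) = 1, h′(0) = 4.

f: a_k = -1, 0, 1/2, 0, -1/24, 0, 1/720, 0, …
g: a_k = -1, -4, -8, -32/3, -32/3, -128/15, -256/45, -1024/315, …
f·g: L₀ = L_f ⊗_s L_g, ord ≤ 2·1.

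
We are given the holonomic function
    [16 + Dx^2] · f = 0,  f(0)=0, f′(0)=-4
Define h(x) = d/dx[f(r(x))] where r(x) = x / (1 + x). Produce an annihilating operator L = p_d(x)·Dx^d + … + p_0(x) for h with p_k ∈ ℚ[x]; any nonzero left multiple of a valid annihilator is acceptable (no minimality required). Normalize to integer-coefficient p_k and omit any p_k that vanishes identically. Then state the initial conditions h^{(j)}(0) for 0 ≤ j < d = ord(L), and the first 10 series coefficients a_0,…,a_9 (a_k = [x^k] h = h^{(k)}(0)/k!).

L = (22 + 12·x + 6·x^2) + (6 + 18·x + 18·x^2 + 6·x^3)·Dx + (1 + 4·x + 6·x^2 + 4·x^3 + x^4)·Dx^2  (order 2).
h: a_k = -4, 8, 20, -112, 772/3, -360, 9844/45, 20128/45, -120412/63, 270040/63, …
ICs: h(0) = -4, h′(0) = 8.

f: a_k = 0, -4, 0, 32/3, 0, -128/15, 0, 1024/315, 0, -2048/2835, …
h₀=f(r): pull back L_f along r ⇒ L₀.
Derive L from L₀ (diff closure).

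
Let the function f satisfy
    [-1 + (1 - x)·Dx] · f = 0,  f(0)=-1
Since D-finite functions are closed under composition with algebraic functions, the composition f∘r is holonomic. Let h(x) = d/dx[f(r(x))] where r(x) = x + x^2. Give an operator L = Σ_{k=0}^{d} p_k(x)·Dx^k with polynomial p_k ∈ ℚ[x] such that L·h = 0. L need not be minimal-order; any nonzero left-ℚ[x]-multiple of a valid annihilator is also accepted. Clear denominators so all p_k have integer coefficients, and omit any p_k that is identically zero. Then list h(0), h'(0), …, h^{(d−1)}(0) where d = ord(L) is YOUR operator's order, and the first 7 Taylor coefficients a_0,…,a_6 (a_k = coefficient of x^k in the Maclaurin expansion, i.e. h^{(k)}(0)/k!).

L = (4 + 6·x + 6·x^2) + (-1 - x + 3·x^2 + 2·x^3)·Dx  (order 1).
h: a_k = -1, -4, -9, -20, -40, -78, -147, …
ICs: h(0) = -1.

f: a_k = -1, -1, -1, -1, -1, -1, -1, …
f∘r: x↦r, Dx↦Dx/r' in L_f ⇒ L₀.
h₀' ⇒ L via d/dx closure of L₀.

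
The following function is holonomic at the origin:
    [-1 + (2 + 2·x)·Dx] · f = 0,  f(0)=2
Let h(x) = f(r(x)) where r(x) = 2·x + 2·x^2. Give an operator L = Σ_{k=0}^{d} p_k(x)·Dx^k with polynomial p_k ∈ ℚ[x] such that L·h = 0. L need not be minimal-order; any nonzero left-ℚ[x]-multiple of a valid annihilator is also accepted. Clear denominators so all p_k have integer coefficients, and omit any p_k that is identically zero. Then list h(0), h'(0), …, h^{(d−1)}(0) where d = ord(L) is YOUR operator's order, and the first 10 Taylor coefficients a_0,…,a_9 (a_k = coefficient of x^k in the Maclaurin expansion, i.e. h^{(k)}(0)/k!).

L = (-1 - 2·x) + (1 + 2·x + 2·x^2)·Dx  (order 1).
h: a_k = 2, 2, 1, -1, 3/4, -1/4, -3/8, 7/8, -61/64, 27/64, …
ICs: h(0) = 2.

f: a_k = 2, 1, -1/4, 1/8, -5/64, 7/128, -21/512, 33/1024, -429/16384, 715/32768, …
Change of var in L_f (x↦r) gives L₀.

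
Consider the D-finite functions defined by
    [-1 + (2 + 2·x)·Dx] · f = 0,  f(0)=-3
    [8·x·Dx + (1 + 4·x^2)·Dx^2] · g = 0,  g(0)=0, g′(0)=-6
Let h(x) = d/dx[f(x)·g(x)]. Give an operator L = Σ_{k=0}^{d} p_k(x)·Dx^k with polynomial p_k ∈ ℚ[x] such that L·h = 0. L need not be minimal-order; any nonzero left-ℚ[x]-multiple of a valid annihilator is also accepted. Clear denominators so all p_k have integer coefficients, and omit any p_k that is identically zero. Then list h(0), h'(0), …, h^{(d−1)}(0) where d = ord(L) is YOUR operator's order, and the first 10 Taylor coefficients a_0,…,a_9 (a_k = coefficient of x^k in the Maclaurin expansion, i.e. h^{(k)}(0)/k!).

f: a_k = -3, -3/2, 3/8, -3/16, 15/128, -21/256, 63/1024, -99/2048, 1287/32768, -2145/65536, …
g: a_k = 0, -6, 0, 8, 0, -96/5, 0, 384/7, 0, -512/3, …
Product ⇒ symmetric product L₀, ord ≤ 2.
h₀' ⇒ L via d/dx closure of L₀.
L = (29 + 160·x - 280·x^2 - 384·x^3 - 48·x^4) + (76 + 300·x - 288·x^2 - 1664·x^3 - 1344·x^4 - 192·x^5)·Dx + (12 - 40·x - 84·x^2 - 256·x^3 - 544·x^4 - 384·x^5 - 64·x^6)·Dx^2  (order 2).
h: a_k = 18, 18, -315/4, -87/2, 19167/64, 53361/320, -3067959/2560, -2833221/4480, 547658325/114688, 283392841/114688, …
ICs: h(0) = 18, h′(0) = 18.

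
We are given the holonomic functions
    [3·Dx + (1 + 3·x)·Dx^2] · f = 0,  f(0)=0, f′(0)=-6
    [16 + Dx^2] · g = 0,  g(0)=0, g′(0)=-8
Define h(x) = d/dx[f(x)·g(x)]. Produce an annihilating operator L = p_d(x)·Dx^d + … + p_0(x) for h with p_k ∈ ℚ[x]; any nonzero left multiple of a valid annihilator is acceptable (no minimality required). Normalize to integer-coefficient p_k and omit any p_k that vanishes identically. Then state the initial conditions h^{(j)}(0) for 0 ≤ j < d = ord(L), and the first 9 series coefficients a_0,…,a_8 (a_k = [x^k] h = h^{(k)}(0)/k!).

f: a_k = 0, -6, 9, -18, 81/2, -486/5, 243, -4374/7, 6561/4, …
g: a_k = 0, -8, 0, 64/3, 0, -256/15, 0, 2048/315, 0, …
Sym-product of L_f,L_g gives L₀ (≤ ord 4).
h=h₀': d/dx-closure on L₀ ⇒ L.
L = (-252256 - 1400832·x + 774144·x^2 + 36937728·x^3 + 133871616·x^4 + 191102976·x^5 + 95551488·x^6) + (-43296 + 45216·x + 2557440·x^2 + 11404800·x^3 + 19906560·x^4 + 11943936·x^5)·Dx + (-14630 - 16992·x + 831600·x^2 + 6110208·x^3 + 17853696·x^4 + 23887872·x^5 + 11943936·x^6)·Dx^2 + (-2706 + 2826·x + 159840·x^2 + 712800·x^3 + 1244160·x^4 + 746496·x^5)·Dx^3 + (71 + 4410·x + 48951·x^2 + 237600·x^3 + 592920·x^4 + 746496·x^5 + 373248·x^6)·Dx^4  (order 4).
h: a_k = 0, 96, -216, 64, -660, 2976, -43176/5, 2682496/105, -2699766/35, …
ICs: h(0) = 0, h′(0) = 96, h′′(0) = -432, h′′′(0) = 384.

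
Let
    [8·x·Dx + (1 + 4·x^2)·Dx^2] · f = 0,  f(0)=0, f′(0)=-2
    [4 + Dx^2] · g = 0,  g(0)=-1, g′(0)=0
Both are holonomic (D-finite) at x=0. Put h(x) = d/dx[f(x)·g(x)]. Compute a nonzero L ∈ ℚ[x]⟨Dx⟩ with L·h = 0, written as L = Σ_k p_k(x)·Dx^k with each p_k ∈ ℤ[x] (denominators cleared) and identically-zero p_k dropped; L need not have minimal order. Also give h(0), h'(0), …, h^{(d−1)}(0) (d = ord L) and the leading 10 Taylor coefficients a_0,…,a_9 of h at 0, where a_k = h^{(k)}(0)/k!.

f: a_k = 0, -2, 0, 8/3, 0, -32/5, 0, 128/7, 0, -512/9, …
g: a_k = -1, 0, 2, 0, -2/3, 0, 4/45, 0, -2/315, 0, …
Product ⇒ symmetric product L₀, ord ≤ 4.
h=h₀': d/dx-closure on L₀ ⇒ L.
L = (880 + 9408·x^2 + 59008·x^4 + 49152·x^6 + 24576·x^8 + 16384·x^10 + 32768·x^12) + (544·x + 9088·x^3 + 35840·x^5 + 40960·x^7 + 40960·x^9 + 32768·x^11)·Dx + (240 + 2720·x^2 + 17088·x^4 + 18944·x^6 + 16384·x^8 + 16384·x^10 + 16384·x^12)·Dx^2 + (136·x + 2272·x^3 + 8960·x^5 + 10240·x^7 + 10240·x^9 + 8192·x^11)·Dx^3 + (5 + 92·x^2 + 584·x^4 + 1664·x^6 + 2560·x^8 + 3072·x^10 + 2048·x^12)·Dx^4  (order 4).
h: a_k = 2, 0, -20, 0, 196/3, 0, -10408/45, 0, 92588/105, 0, …
ICs: h(0) = 2, h′(0) = 0, h′′(0) = -40, h′′′(0) = 0.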